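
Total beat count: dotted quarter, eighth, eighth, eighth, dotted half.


Working:
Beat values:
  dotted quarter = 1.5 beats
  eighth = 0.5 beats
  eighth = 0.5 beats
  eighth = 0.5 beats
  dotted half = 3 beats
Sum = 1.5 + 0.5 + 0.5 + 0.5 + 3
= 6 beats


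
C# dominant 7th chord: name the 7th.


Solution.
Dominant 7th chord = root + major 3rd + perfect 5th + minor 7th
Seventh chords stack in thirds, so the letter names are C-E-G-B
Root: C#
Major 3rd above C#: E#
Perfect 5th above C#: G#
Minor 7th above C#: B
The 7th = B


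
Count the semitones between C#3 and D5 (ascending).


Working:
Absolute semitone position = octave×12 + chromatic position
C#3: 3×12 + 1 = 37
D5: 5×12 + 2 = 62
Difference = 62 - 37 = 25
= 25 semitones


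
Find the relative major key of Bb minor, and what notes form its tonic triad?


Reasoning:
The relative major shares the key signature and is a minor 3rd above the minor tonic
A minor 3rd above Bb is Db
→ relative major of Bb minor is Db major
Tonic triad of Db major = root + major 3rd + perfect 5th = Db F Ab
= Db major; triad = Db F Ab


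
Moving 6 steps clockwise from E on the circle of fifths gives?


Solution.
Each clockwise step on the circle of fifths moves up a perfect 5th
From E: E → B → F#/Gb → Db → Ab → Eb → Bb
= Bb


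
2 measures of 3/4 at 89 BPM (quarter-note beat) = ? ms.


Let's work it out.
Quarter-note beat duration = 60000 / 89 ms
Beats per measure (3/4) = 3
One measure = 3 × 60000 / 89 = 180000 / 89 ms
2 measures = 2 × 180000 / 89 = 360000 / 89
= 4044.9 ms


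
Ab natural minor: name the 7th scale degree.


Reasoning:
Natural minor scale pattern: W-H-W-W-H-W-W (2-1-2-2-1-2-2 semitones)
Starting from Ab:
  Ab + 2 semitones → Bb
  Bb + 1 semitone → Cb
  Cb + 2 semitones → Db
  Db + 2 semitones → Eb
  Eb + 1 semitone → Fb
  Fb + 2 semitones → Gb
  Gb + 2 semitones → Ab
Scale: Ab Bb Cb Db Eb Fb Gb
Degree 7 = Gb


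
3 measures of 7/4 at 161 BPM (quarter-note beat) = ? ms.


Quarter-note beat duration = 60000 / 161 ms
Beats per measure (7/4) = 7
One measure = 7 × 60000 / 161 = 420000 / 161 ms
3 measures = 3 × 420000 / 161 = 1260000 / 161
= 7826.1 ms


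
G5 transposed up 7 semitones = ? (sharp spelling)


Let's work it out.
G5: chromatic position 7 in octave 5 → absolute = 5×12 + 7 = 67
Transpose up 7: 67 + 7 = 74
74 = 6×12 + 2 → D in octave 6
Result = D6


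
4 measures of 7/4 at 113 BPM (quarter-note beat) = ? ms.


Step by step:
Quarter-note beat duration = 60000 / 113 ms
Beats per measure (7/4) = 7
One measure = 7 × 60000 / 113 = 420000 / 113 ms
4 measures = 4 × 420000 / 113 = 1680000 / 113
= 14867.3 ms


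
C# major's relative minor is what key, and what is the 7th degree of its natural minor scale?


Working:
The relative minor shares the major's key signature and starts on its 6th degree
6th degree = a major 6th above the tonic; a major 6th above C# is A#
→ relative minor of C# major is A# minor
A# natural minor scale: A# B# C# D# E# F# G#
= A# minor; 7th degree = G#


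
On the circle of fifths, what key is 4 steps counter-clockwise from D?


Let's work it out.
Each counter-clockwise step moves down a perfect 5th (= up a perfect 4th)
From D: D → G → C → F → Bb
= Bb


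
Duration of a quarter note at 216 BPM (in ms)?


One quarter-note beat = 60000 / BPM = 60000 / 216 ms
Duration = 60000 / 216
= 277.8 ms


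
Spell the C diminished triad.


Diminished triad = root + minor 3rd (3 semitones) + diminished 5th (6 semitones)
A triad on C stacks thirds, so the chord tones use letter names C-E-G
Root: C
Minor 3rd above C: Eb
Diminished 5th above C: Gb
Chord = C Eb Gb


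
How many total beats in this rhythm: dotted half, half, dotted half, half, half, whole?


Beat values:
  dotted half = 3 beats
  half = 2 beats
  dotted half = 3 beats
  half = 2 beats
  half = 2 beats
  whole = 4 beats
Sum = 3 + 2 + 3 + 2 + 2 + 4
= 16 beats


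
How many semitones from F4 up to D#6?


Absolute semitone position = octave×12 + chromatic position
F4: 4×12 + 5 = 53
D#6: 6×12 + 3 = 75
Difference = 75 - 53 = 22
= 22 semitones


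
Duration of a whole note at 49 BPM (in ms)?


One quarter-note beat = 60000 / BPM = 60000 / 49 ms
Whole note = 4 × quarter note
Duration = 4 × 60000 / 49 = 240000 / 49
= 4898.0 ms


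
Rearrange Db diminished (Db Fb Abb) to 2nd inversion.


Working:
Root position: Db Fb Abb
2nd inversion: move root and 3rd up an octave
Bass note: Abb
Notes (bottom to top) = Abb Db Fb


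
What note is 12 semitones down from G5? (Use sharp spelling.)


Reasoning:
G5: chromatic position 7 in octave 5 → absolute = 5×12 + 7 = 67
Transpose down 12: 67 - 12 = 55
55 = 4×12 + 7 → G in octave 4
Result = G4


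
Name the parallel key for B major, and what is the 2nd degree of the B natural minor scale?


Working:
Parallel keys share the same tonic but differ in mode
B major → parallel is B minor
B natural minor scale: B C# D E F# G A
= B minor; 2nd degree = C#


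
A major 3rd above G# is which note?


A 3rd spans 3 letter names, so from G we land on B
A major 3rd = 4 semitones above G#
Spell B at that pitch: B#
= B#


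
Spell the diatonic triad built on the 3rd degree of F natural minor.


Solution.
F natural minor scale: F G Ab Bb C Db Eb
Diatonic triad on degree 3 stacks scale notes 3, 5, 7: Ab C Eb
Ab→C = 4 semitones; Ab→Eb = 7 semitones → major triad
= Ab C Eb (major)


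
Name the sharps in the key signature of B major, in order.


Sharp major keys follow the circle of fifths: C(0), G(1), D(2), A(3), E(4), B(5), F#(6), C#(7)
B major has 5 sharps
Order of sharps: F# C# G# D# A# E# B# → first 5: F#, C#, G#, D#, A#
= F#, C#, G#, D#, A#


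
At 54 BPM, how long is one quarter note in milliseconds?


Working:
One quarter-note beat = 60000 / BPM = 60000 / 54 ms
Duration = 60000 / 54
= 1111.1 ms


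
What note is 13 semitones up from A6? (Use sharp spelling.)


Reasoning:
A6: chromatic position 9 in octave 6 → absolute = 6×12 + 9 = 81
Transpose up 13: 81 + 13 = 94
94 = 7×12 + 10 → A# in octave 7
Result = A#7


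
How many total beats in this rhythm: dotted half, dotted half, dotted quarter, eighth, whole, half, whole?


Let's work it out.
Beat values:
  dotted half = 3 beats
  dotted half = 3 beats
  dotted quarter = 1.5 beats
  eighth = 0.5 beats
  whole = 4 beats
  half = 2 beats
  whole = 4 beats
Sum = 3 + 3 + 1.5 + 0.5 + 4 + 2 + 4
= 18 beats


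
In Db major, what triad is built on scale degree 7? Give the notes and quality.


Db major scale: Db Eb F Gb Ab Bb C
Diatonic triad on degree 7 stacks scale notes 7, 2, 4: C Eb Gb
C→Eb = 3 semitones; C→Gb = 6 semitones → diminished triad
= C Eb Gb (diminished)


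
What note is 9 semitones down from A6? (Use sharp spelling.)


A6: chromatic position 9 in octave 6 → absolute = 6×12 + 9 = 81
Transpose down 9: 81 - 9 = 72
72 = 6×12 + 0 → C in octave 6
Result = C6


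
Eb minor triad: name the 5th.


Step by step:
Minor triad = root + minor 3rd (3 semitones) + perfect 5th (7 semitones)
A triad on Eb stacks thirds, so the chord tones use letter names E-G-B
Root: Eb
Minor 3rd above Eb: Gb
Perfect 5th above Eb: Bb
The 5th = Bb


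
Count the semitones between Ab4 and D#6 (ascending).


Solution.
Absolute semitone position = octave×12 + chromatic position
Ab4: 4×12 + 8 = 56
D#6: 6×12 + 3 = 75
Difference = 75 - 56 = 19
= 19 semitones


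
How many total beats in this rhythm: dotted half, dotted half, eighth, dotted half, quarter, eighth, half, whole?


Beat values:
  dotted half = 3 beats
  dotted half = 3 beats
  eighth = 0.5 beats
  dotted half = 3 beats
  quarter = 1 beat
  eighth = 0.5 beats
  half = 2 beats
  whole = 4 beats
Sum = 3 + 3 + 0.5 + 3 + 1 + 0.5 + 2 + 4
= 17 beats


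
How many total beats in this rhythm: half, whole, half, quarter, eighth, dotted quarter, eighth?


Beat values:
  half = 2 beats
  whole = 4 beats
  half = 2 beats
  quarter = 1 beat
  eighth = 0.5 beats
  dotted quarter = 1.5 beats
  eighth = 0.5 beats
Sum = 2 + 4 + 2 + 1 + 0.5 + 1.5 + 0.5
= 11.5 beats


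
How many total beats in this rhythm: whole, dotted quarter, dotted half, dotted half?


Let's work it out.
Beat values:
  whole = 4 beats
  dotted quarter = 1.5 beats
  dotted half = 3 beats
  dotted half = 3 beats
Sum = 4 + 1.5 + 3 + 3
= 11.5 beats


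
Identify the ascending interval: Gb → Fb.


Letter names: G → F spans 7 letter names → a 7th
Semitones: Gb → Fb = 10 half-steps
A 7th of 10 semitones is a minor 7th
= minor 7th


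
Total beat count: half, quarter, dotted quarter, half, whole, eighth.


Working:
Beat values:
  half = 2 beats
  quarter = 1 beat
  dotted quarter = 1.5 beats
  half = 2 beats
  whole = 4 beats
  eighth = 0.5 beats
Sum = 2 + 1 + 1.5 + 2 + 4 + 0.5
= 11 beats


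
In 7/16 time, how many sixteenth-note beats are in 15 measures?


Time signature 7/16: the bottom number 16 means the sixteenth note gets one count
The top number 7 means 7 sixteenth-note beats per measure
Total = 7 × 15 measures
= 105 sixteenth-note beats


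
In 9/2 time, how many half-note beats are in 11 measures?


Reasoning:
Time signature 9/2: the bottom number 2 means the half note gets one count
The top number 9 means 9 half-note beats per measure
Total = 9 × 11 measures
= 99 half-note beats


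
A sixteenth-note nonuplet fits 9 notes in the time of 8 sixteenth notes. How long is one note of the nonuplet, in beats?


Reasoning:
Nonuplet: 9 notes occupy the space of 8 sixteenth notes
Space = 8 × 1/4 = 2 beats
Each nonuplet note = 2 / 9 = 2/9 beats
= 2/9 beats


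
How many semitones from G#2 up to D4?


Solution.
Absolute semitone position = octave×12 + chromatic position
G#2: 2×12 + 8 = 32
D4: 4×12 + 2 = 50
Difference = 50 - 32 = 18
= 18 semitones


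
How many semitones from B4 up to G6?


Step by step:
Absolute semitone position = octave×12 + chromatic position
B4: 4×12 + 11 = 59
G6: 6×12 + 7 = 79
Difference = 79 - 59 = 20
= 20 semitones


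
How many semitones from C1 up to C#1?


Step by step:
Absolute semitone position = octave×12 + chromatic position
C1: 1×12 + 0 = 12
C#1: 1×12 + 1 = 13
Difference = 13 - 12 = 1
= 1 semitone


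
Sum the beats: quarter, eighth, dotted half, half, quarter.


Reasoning:
Beat values:
  quarter = 1 beat
  eighth = 0.5 beats
  dotted half = 3 beats
  half = 2 beats
  quarter = 1 beat
Sum = 1 + 0.5 + 3 + 2 + 1
= 7.5 beats


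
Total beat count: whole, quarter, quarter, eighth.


Beat values:
  whole = 4 beats
  quarter = 1 beat
  quarter = 1 beat
  eighth = 0.5 beats
Sum = 4 + 1 + 1 + 0.5
= 6.5 beats


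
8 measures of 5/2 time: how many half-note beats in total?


Time signature 5/2: the bottom number 2 means the half note gets one count
The top number 5 means 5 half-note beats per measure
Total = 5 × 8 measures
= 40 half-note beats


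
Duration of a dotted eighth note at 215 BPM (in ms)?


Step by step:
One quarter-note beat = 60000 / BPM = 60000 / 215 ms
Dotted eighth note = 3/4 × quarter note
Duration = 3/4 × 60000 / 215 = 45000 / 215
= 209.3 ms


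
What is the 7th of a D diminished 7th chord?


Let's work it out.
Diminished 7th chord = root + minor 3rd + diminished 5th + diminished 7th
Seventh chords stack in thirds, so the letter names are D-F-A-C
Root: D
Minor 3rd above D: F
Diminished 5th above D: Ab
Diminished 7th above D: Cb
The 7th = Cb


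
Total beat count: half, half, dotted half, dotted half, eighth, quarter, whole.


Beat values:
  half = 2 beats
  half = 2 beats
  dotted half = 3 beats
  dotted half = 3 beats
  eighth = 0.5 beats
  quarter = 1 beat
  whole = 4 beats
Sum = 2 + 2 + 3 + 3 + 0.5 + 1 + 4
= 15.5 beats


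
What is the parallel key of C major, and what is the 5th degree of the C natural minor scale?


Parallel keys share the same tonic but differ in mode
C major → parallel is C minor
C natural minor scale: C D Eb F G Ab Bb
= C minor; 5th degree = G


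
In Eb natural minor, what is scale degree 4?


Reasoning:
Natural minor scale pattern: W-H-W-W-H-W-W (2-1-2-2-1-2-2 semitones)
Starting from Eb:
  Eb + 2 semitones → F
  F + 1 semitone → Gb
  Gb + 2 semitones → Ab
  Ab + 2 semitones → Bb
  Bb + 1 semitone → Cb
  Cb + 2 semitones → Db
  Db + 2 semitones → Eb
Scale: Eb F Gb Ab Bb Cb Db
Degree 4 = Ab


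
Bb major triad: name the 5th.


Step by step:
Major triad = root + major 3rd (4 semitones) + perfect 5th (7 semitones)
A triad on Bb stacks thirds, so the chord tones use letter names B-D-F
Root: Bb
Major 3rd above Bb: D
Perfect 5th above Bb: F
The 5th = F


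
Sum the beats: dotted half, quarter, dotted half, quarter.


Beat values:
  dotted half = 3 beats
  quarter = 1 beat
  dotted half = 3 beats
  quarter = 1 beat
Sum = 3 + 1 + 3 + 1
= 8 beats


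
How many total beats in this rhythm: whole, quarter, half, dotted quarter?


Solution.
Beat values:
  whole = 4 beats
  quarter = 1 beat
  half = 2 beats
  dotted quarter = 1.5 beats
Sum = 4 + 1 + 2 + 1.5
= 8.5 beats


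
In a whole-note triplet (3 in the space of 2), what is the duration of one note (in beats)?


Step by step:
Triplet: 3 notes occupy the space of 2 whole notes
Space = 2 × 4 = 8 beats
Each triplet note = 8 / 3 = 8/3 beats
= 8/3 beats


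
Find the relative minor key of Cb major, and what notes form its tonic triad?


Solution.
The relative minor shares the major's key signature and starts on its 6th degree
6th degree = a major 6th above the tonic; a major 6th above Cb is Ab
→ relative minor of Cb major is Ab minor
Tonic triad of Ab minor = root + minor 3rd + perfect 5th = Ab Cb Eb
= Ab minor; triad = Ab Cb Eb


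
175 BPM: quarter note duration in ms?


Step by step:
One quarter-note beat = 60000 / BPM = 60000 / 175 ms
Duration = 60000 / 175
= 342.9 ms


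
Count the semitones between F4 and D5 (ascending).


Step by step:
Absolute semitone position = octave×12 + chromatic position
F4: 4×12 + 5 = 53
D5: 5×12 + 2 = 62
Difference = 62 - 53 = 9
= 9 semitones


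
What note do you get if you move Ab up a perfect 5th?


perfect 5th: 5 letter names, 7 semitones
Letter: A + 4 → E
Pitch: Ab + 7 semitones, spelled as an E → Eb
= Eb


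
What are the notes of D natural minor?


Natural minor scale pattern: W-H-W-W-H-W-W (2-1-2-2-1-2-2 semitones)
Starting from D:
  D + 2 semitones → E
  E + 1 semitone → F
  F + 2 semitones → G
  G + 2 semitones → A
  A + 1 semitone → Bb
  Bb + 2 semitones → C
  C + 2 semitones → D
Scale = D E F G A Bb C


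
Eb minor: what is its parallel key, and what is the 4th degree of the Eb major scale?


Parallel keys share the same tonic but differ in mode
Eb minor → parallel is Eb major
Eb major scale: Eb F G Ab Bb C D
= Eb major; 4th degree = Ab


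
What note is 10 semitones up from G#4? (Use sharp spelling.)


G#4: chromatic position 8 in octave 4 → absolute = 4×12 + 8 = 56
Transpose up 10: 56 + 10 = 66
66 = 5×12 + 6 → F# in octave 5
Result = F#5


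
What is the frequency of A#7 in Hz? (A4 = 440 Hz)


f = 440 × 2^(n/12) where n = semitones from A4
A#7: 37 semitones from A4
f = 440 × 2^(37/12)
f = 3729.31 Hz


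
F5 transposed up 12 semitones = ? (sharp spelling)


F5: chromatic position 5 in octave 5 → absolute = 5×12 + 5 = 65
Transpose up 12: 65 + 12 = 77
77 = 6×12 + 5 → F in octave 6
Result = F6


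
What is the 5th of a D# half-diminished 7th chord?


Solution.
Half-diminished 7th chord = root + minor 3rd + diminished 5th + minor 7th
Seventh chords stack in thirds, so the letter names are D-F-A-C
Root: D#
Minor 3rd above D#: F#
Diminished 5th above D#: A
Minor 7th above D#: C#
The 5th = A


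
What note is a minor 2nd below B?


Reasoning:
A 2nd spans 2 letter names, so from B we land on A
A minor 2nd = 1 semitone below B
Spell A at that pitch: A#
= A#


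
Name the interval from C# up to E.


Solution.
Letter names: C → E spans 3 letter names → a 3rd
Semitones: C# → E = 3 half-steps
A 3rd of 3 semitones is a minor 3rd
= minor 3rd


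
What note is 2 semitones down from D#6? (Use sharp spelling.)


Step by step:
D#6: chromatic position 3 in octave 6 → absolute = 6×12 + 3 = 75
Transpose down 2: 75 - 2 = 73
73 = 6×12 + 1 → C# in octave 6
Result = C#6


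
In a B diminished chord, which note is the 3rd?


Let's work it out.
Diminished triad = root + minor 3rd (3 semitones) + diminished 5th (6 semitones)
A triad on B stacks thirds, so the chord tones use letter names B-D-F
Root: B
Minor 3rd above B: D
Diminished 5th above B: F
The 3rd = D


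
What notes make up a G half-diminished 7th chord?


Solution.
Half-diminished 7th chord = root + minor 3rd + diminished 5th + minor 7th
Seventh chords stack in thirds, so the letter names are G-B-D-F
Root: G
Minor 3rd above G: Bb
Diminished 5th above G: Db
Minor 7th above G: F
Chord = G Bb Db F


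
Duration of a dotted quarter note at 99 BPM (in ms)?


Solution.
One quarter-note beat = 60000 / BPM = 60000 / 99 ms
Dotted quarter note = 3/2 × quarter note
Duration = 3/2 × 60000 / 99 = 90000 / 99
= 909.1 ms


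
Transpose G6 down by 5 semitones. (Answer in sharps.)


Reasoning:
G6: chromatic position 7 in octave 6 → absolute = 6×12 + 7 = 79
Transpose down 5: 79 - 5 = 74
74 = 6×12 + 2 → D in octave 6
Result = D6


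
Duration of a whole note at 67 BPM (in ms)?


Solution.
One quarter-note beat = 60000 / BPM = 60000 / 67 ms
Whole note = 4 × quarter note
Duration = 4 × 60000 / 67 = 240000 / 67
= 3582.1 ms


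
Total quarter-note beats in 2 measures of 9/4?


Let's work it out.
Time signature 9/4: the bottom number 4 means the quarter note gets one count
The top number 9 means 9 quarter-note beats per measure
Total = 9 × 2 measures
= 18 quarter-note beats


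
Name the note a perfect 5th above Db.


Solution.
A 5th spans 5 letter names, so from D we land on A
A perfect 5th = 7 semitones above Db
Spell A at that pitch: Ab
= Ab


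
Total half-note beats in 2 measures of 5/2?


Working:
Time signature 5/2: the bottom number 2 means the half note gets one count
The top number 5 means 5 half-note beats per measure
Total = 5 × 2 measures
= 10 half-note beats


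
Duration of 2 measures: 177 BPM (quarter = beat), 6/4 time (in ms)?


Solution.
Quarter-note beat duration = 60000 / 177 ms
Beats per measure (6/4) = 6
One measure = 6 × 60000 / 177 = 360000 / 177 ms
2 measures = 2 × 360000 / 177 = 720000 / 177
= 4067.8 ms


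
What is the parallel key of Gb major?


Working:
Parallel keys share the same tonic but differ in mode
Gb major → parallel is Gb minor
= Gb minor


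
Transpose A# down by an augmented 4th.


Step by step:
augmented 4th: 4 letter names, 6 semitones
Letter: A - 3 → E
Pitch: A# - 6 semitones, spelled as an E → E
= E


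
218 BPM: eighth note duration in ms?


One quarter-note beat = 60000 / BPM = 60000 / 218 ms
Eighth note = 1/2 × quarter note
Duration = 1/2 × 60000 / 218 = 30000 / 218
= 137.6 ms


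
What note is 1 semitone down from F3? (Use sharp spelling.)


Solution.
F3: chromatic position 5 in octave 3 → absolute = 3×12 + 5 = 41
Transpose down 1: 41 - 1 = 40
40 = 3×12 + 4 → E in octave 3
Result = E3


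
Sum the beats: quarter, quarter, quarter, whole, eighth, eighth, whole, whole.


Reasoning:
Beat values:
  quarter = 1 beat
  quarter = 1 beat
  quarter = 1 beat
  whole = 4 beats
  eighth = 0.5 beats
  eighth = 0.5 beats
  whole = 4 beats
  whole = 4 beats
Sum = 1 + 1 + 1 + 4 + 0.5 + 0.5 + 4 + 4
= 16 beats


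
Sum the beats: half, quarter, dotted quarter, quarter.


Reasoning:
Beat values:
  half = 2 beats
  quarter = 1 beat
  dotted quarter = 1.5 beats
  quarter = 1 beat
Sum = 2 + 1 + 1.5 + 1
= 5.5 beats


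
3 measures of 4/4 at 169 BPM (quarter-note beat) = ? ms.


Quarter-note beat duration = 60000 / 169 ms
Beats per measure (4/4) = 4
One measure = 4 × 60000 / 169 = 240000 / 169 ms
3 measures = 3 × 240000 / 169 = 720000 / 169
= 4260.4 ms


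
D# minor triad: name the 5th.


Solution.
Minor triad = root + minor 3rd (3 semitones) + perfect 5th (7 semitones)
A triad on D# stacks thirds, so the chord tones use letter names D-F-A
Root: D#
Minor 3rd above D#: F#
Perfect 5th above D#: A#
The 5th = A#


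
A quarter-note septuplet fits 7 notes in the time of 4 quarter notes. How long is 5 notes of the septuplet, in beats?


Septuplet: 7 notes occupy the space of 4 quarter notes
Space = 4 × 1 = 4 beats
Each septuplet note = 4 / 7 = 4/7 beats
5 notes = 5 × 4/7 = 20/7
= 20/7 beats


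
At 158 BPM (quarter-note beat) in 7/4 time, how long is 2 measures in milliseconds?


Let's work it out.
Quarter-note beat duration = 60000 / 158 ms
Beats per measure (7/4) = 7
One measure = 7 × 60000 / 158 = 420000 / 158 ms
2 measures = 2 × 420000 / 158 = 840000 / 158
= 5316.5 ms


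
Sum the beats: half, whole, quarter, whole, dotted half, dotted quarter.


Step by step:
Beat values:
  half = 2 beats
  whole = 4 beats
  quarter = 1 beat
  whole = 4 beats
  dotted half = 3 beats
  dotted quarter = 1.5 beats
Sum = 2 + 4 + 1 + 4 + 3 + 1.5
= 15.5 beats


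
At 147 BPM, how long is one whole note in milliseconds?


Let's work it out.
One quarter-note beat = 60000 / BPM = 60000 / 147 ms
Whole note = 4 × quarter note
Duration = 4 × 60000 / 147 = 240000 / 147
= 1632.7 ms


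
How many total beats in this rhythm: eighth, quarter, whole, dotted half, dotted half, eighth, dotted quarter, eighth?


Solution.
Beat values:
  eighth = 0.5 beats
  quarter = 1 beat
  whole = 4 beats
  dotted half = 3 beats
  dotted half = 3 beats
  eighth = 0.5 beats
  dotted quarter = 1.5 beats
  eighth = 0.5 beats
Sum = 0.5 + 1 + 4 + 3 + 3 + 0.5 + 1.5 + 0.5
= 14 beats


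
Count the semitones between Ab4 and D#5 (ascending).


Step by step:
Absolute semitone position = octave×12 + chromatic position
Ab4: 4×12 + 8 = 56
D#5: 5×12 + 3 = 63
Difference = 63 - 56 = 7
= 7 semitones


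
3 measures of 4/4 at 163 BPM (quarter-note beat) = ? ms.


Working:
Quarter-note beat duration = 60000 / 163 ms
Beats per measure (4/4) = 4
One measure = 4 × 60000 / 163 = 240000 / 163 ms
3 measures = 3 × 240000 / 163 = 720000 / 163
= 4417.2 ms


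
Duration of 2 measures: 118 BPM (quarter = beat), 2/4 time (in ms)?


Working:
Quarter-note beat duration = 60000 / 118 ms
Beats per measure (2/4) = 2
One measure = 2 × 60000 / 118 = 120000 / 118 ms
2 measures = 2 × 120000 / 118 = 240000 / 118
= 2033.9 ms


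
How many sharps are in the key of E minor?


Solution.
Sharp minor keys follow the circle of fifths: A(0), E(1), B(2), F#(3), C#(4), G#(5), D#(6), A#(7)
E minor has 1 sharp
Order of sharps: F# C# G# D# A# E# B# → first 1: F#
= 1 sharp


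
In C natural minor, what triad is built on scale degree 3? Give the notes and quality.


Step by step:
C natural minor scale: C D Eb F G Ab Bb
Diatonic triad on degree 3 stacks scale notes 3, 5, 7: Eb G Bb
Eb→G = 4 semitones; Eb→Bb = 7 semitones → major triad
= Eb G Bb (major)


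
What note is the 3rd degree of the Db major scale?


Reasoning:
Major scale pattern: W-W-H-W-W-W-H (2-2-1-2-2-2-1 semitones)
Starting from Db:
  Db + 2 semitones → Eb
  Eb + 2 semitones → F
  F + 1 semitone → Gb
  Gb + 2 semitones → Ab
  Ab + 2 semitones → Bb
  Bb + 2 semitones → C
  C + 1 semitone → Db
Scale: Db Eb F Gb Ab Bb C
Degree 3 = F


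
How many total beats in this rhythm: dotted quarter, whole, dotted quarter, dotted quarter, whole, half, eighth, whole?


Reasoning:
Beat values:
  dotted quarter = 1.5 beats
  whole = 4 beats
  dotted quarter = 1.5 beats
  dotted quarter = 1.5 beats
  whole = 4 beats
  half = 2 beats
  eighth = 0.5 beats
  whole = 4 beats
Sum = 1.5 + 4 + 1.5 + 1.5 + 4 + 2 + 0.5 + 4
= 19 beats


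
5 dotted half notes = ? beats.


Let's work it out.
Base half note = 2 beats
Dot 1 adds half the previous value: +1
One dotted half = 2 + 1 = 3
5 of them = 5 × 3 = 15
= 15 beats


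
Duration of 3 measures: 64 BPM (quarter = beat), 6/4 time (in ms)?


Quarter-note beat duration = 60000 / 64 ms
Beats per measure (6/4) = 6
One measure = 6 × 60000 / 64 = 360000 / 64 ms
3 measures = 3 × 360000 / 64 = 1080000 / 64
= 16875.0 ms


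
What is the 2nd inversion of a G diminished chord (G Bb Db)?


Step by step:
Root position: G Bb Db
2nd inversion: move root and 3rd up an octave
Bass note: Db
Notes (bottom to top) = Db G Bb


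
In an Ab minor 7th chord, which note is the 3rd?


Minor 7th chord = root + minor 3rd + perfect 5th + minor 7th
Seventh chords stack in thirds, so the letter names are A-C-E-G
Root: Ab
Minor 3rd above Ab: Cb
Perfect 5th above Ab: Eb
Minor 7th above Ab: Gb
The 3rd = Cb


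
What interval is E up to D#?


Letter names: E → D spans 7 letter names → a 7th
Semitones: E → D# = 11 half-steps
A 7th of 11 semitones is a major 7th
= major 7th


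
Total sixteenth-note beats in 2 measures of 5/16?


Time signature 5/16: the bottom number 16 means the sixteenth note gets one count
The top number 5 means 5 sixteenth-note beats per measure
Total = 5 × 2 measures
= 10 sixteenth-note beats


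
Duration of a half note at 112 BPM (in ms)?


Reasoning:
One quarter-note beat = 60000 / BPM = 60000 / 112 ms
Half note = 2 × quarter note
Duration = 2 × 60000 / 112 = 120000 / 112
= 1071.4 ms


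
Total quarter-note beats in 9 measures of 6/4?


Working:
Time signature 6/4: the bottom number 4 means the quarter note gets one count
The top number 6 means 6 quarter-note beats per measure
Total = 6 × 9 measures
= 54 quarter-note beats


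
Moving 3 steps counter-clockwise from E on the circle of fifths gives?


Step by step:
Each counter-clockwise step moves down a perfect 5th (= up a perfect 4th)
From E: E → A → D → G
= G


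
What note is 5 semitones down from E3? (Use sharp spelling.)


E3: chromatic position 4 in octave 3 → absolute = 3×12 + 4 = 40
Transpose down 5: 40 - 5 = 35
35 = 2×12 + 11 → B in octave 2
Result = B2


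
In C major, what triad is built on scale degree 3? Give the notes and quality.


Solution.
C major scale: C D E F G A B
Diatonic triad on degree 3 stacks scale notes 3, 5, 7: E G B
E→G = 3 semitones; E→B = 7 semitones → minor triad
= E G B (minor)


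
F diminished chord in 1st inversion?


Step by step:
Root position: F Ab Cb
1st inversion: move root up an octave
Bass note: Ab
Notes (bottom to top) = Ab Cb F


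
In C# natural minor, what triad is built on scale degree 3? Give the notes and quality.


Solution.
C# natural minor scale: C# D# E F# G# A B
Diatonic triad on degree 3 stacks scale notes 3, 5, 7: E G# B
E→G# = 4 semitones; E→B = 7 semitones → major triad
= E G# B (major)


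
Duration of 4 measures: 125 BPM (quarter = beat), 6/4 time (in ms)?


Step by step:
Quarter-note beat duration = 60000 / 125 ms
Beats per measure (6/4) = 6
One measure = 6 × 60000 / 125 = 360000 / 125 ms
4 measures = 4 × 360000 / 125 = 1440000 / 125
= 11520.0 ms


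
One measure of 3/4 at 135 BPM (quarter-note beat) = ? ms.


Working:
Quarter-note beat duration = 60000 / 135 ms
Beats per measure (3/4) = 3
One measure = 3 × 60000 / 135 = 180000 / 135 ms
= 1333.3 ms


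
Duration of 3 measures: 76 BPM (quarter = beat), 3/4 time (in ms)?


Step by step:
Quarter-note beat duration = 60000 / 76 ms
Beats per measure (3/4) = 3
One measure = 3 × 60000 / 76 = 180000 / 76 ms
3 measures = 3 × 180000 / 76 = 540000 / 76
= 7105.3 ms


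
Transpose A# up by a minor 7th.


minor 7th: 7 letter names, 10 semitones
Letter: A + 6 → G
Pitch: A# + 10 semitones, spelled as a G → G#
= G#


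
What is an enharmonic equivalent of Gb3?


Reasoning:
Enharmonic notes sound the same pitch but are spelled with different letter names
Gb and F# name the same pitch class
= F#3


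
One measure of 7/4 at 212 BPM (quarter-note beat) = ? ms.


Working:
Quarter-note beat duration = 60000 / 212 ms
Beats per measure (7/4) = 7
One measure = 7 × 60000 / 212 = 420000 / 212 ms
= 1981.1 ms


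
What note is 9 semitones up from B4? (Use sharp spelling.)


Solution.
B4: chromatic position 11 in octave 4 → absolute = 4×12 + 11 = 59
Transpose up 9: 59 + 9 = 68
68 = 5×12 + 8 → G# in octave 5
Result = G#5


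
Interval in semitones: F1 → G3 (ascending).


Step by step:
Absolute semitone position = octave×12 + chromatic position
F1: 1×12 + 5 = 17
G3: 3×12 + 7 = 43
Difference = 43 - 17 = 26
= 26 semitones


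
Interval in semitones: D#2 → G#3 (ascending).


Reasoning:
Absolute semitone position = octave×12 + chromatic position
D#2: 2×12 + 3 = 27
G#3: 3×12 + 8 = 44
Difference = 44 - 27 = 17
= 17 semitones


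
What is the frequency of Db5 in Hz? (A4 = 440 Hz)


Let's work it out.
f = 440 × 2^(n/12) where n = semitones from A4
Db5: 4 semitones from A4
f = 440 × 2^(4/12)
f = 554.37 Hz


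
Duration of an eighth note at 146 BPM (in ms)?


Step by step:
One quarter-note beat = 60000 / BPM = 60000 / 146 ms
Eighth note = 1/2 × quarter note
Duration = 1/2 × 60000 / 146 = 30000 / 146
= 205.5 ms


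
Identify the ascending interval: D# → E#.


Working:
Letter names: D → E spans 2 letter names → a 2nd
Semitones: D# → E# = 2 half-steps
A 2nd of 2 semitones is a major 2nd
= major 2nd


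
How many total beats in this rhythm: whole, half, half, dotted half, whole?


Solution.
Beat values:
  whole = 4 beats
  half = 2 beats
  half = 2 beats
  dotted half = 3 beats
  whole = 4 beats
Sum = 4 + 2 + 2 + 3 + 4
= 15 beats


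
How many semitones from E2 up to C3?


Absolute semitone position = octave×12 + chromatic position
E2: 2×12 + 4 = 28
C3: 3×12 + 0 = 36
Difference = 36 - 28 = 8
= 8 semitones


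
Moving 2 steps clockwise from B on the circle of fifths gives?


Each clockwise step on the circle of fifths moves up a perfect 5th
From B: B → F#/Gb → Db
= Db


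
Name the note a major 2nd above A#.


A 2nd spans 2 letter names, so from A we land on B
A major 2nd = 2 semitones above A#
Spell B at that pitch: B#
= B#


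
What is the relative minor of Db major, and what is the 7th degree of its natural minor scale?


The relative minor shares the major's key signature and starts on its 6th degree
6th degree = a major 6th above the tonic; a major 6th above Db is Bb
→ relative minor of Db major is Bb minor
Bb natural minor scale: Bb C Db Eb F Gb Ab
= Bb minor; 7th degree = Ab


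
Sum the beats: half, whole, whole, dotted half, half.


Beat values:
  half = 2 beats
  whole = 4 beats
  whole = 4 beats
  dotted half = 3 beats
  half = 2 beats
Sum = 2 + 4 + 4 + 3 + 2
= 15 beats


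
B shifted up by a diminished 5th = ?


diminished 5th: 5 letter names, 6 semitones
Letter: B + 4 → F
Pitch: B + 6 semitones, spelled as an F → F
= F


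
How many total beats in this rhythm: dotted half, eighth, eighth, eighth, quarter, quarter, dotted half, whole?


Working:
Beat values:
  dotted half = 3 beats
  eighth = 0.5 beats
  eighth = 0.5 beats
  eighth = 0.5 beats
  quarter = 1 beat
  quarter = 1 beat
  dotted half = 3 beats
  whole = 4 beats
Sum = 3 + 0.5 + 0.5 + 0.5 + 1 + 1 + 3 + 4
= 13.5 beats


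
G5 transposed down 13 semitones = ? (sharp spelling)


Reasoning:
G5: chromatic position 7 in octave 5 → absolute = 5×12 + 7 = 67
Transpose down 13: 67 - 13 = 54
54 = 4×12 + 6 → F# in octave 4
Result = F#4


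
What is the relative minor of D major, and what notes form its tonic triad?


Step by step:
The relative minor shares the major's key signature and starts on its 6th degree
6th degree = a major 6th above the tonic; a major 6th above D is B
→ relative minor of D major is B minor
Tonic triad of B minor = root + minor 3rd + perfect 5th = B D F#
= B minor; triad = B D F#


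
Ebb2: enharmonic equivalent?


Step by step:
Enharmonic notes sound the same pitch but are spelled with different letter names
Ebb and D name the same pitch class
= D2


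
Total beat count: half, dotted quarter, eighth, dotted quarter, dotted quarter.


Working:
Beat values:
  half = 2 beats
  dotted quarter = 1.5 beats
  eighth = 0.5 beats
  dotted quarter = 1.5 beats
  dotted quarter = 1.5 beats
Sum = 2 + 1.5 + 0.5 + 1.5 + 1.5
= 7 beats


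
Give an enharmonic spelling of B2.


Reasoning:
Enharmonic notes sound the same pitch but are spelled with different letter names
B and A## name the same pitch class
= A##2


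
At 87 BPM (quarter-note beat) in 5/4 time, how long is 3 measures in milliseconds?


Let's work it out.
Quarter-note beat duration = 60000 / 87 ms
Beats per measure (5/4) = 5
One measure = 5 × 60000 / 87 = 300000 / 87 ms
3 measures = 3 × 300000 / 87 = 900000 / 87
= 10344.8 ms


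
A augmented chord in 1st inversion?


Step by step:
Root position: A C# E#
1st inversion: move root up an octave
Bass note: C#
Notes (bottom to top) = C# E# A


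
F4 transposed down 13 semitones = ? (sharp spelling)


Step by step:
F4: chromatic position 5 in octave 4 → absolute = 4×12 + 5 = 53
Transpose down 13: 53 - 13 = 40
40 = 3×12 + 4 → E in octave 3
Result = E3


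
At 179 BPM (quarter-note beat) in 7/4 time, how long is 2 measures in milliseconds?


Reasoning:
Quarter-note beat duration = 60000 / 179 ms
Beats per measure (7/4) = 7
One measure = 7 × 60000 / 179 = 420000 / 179 ms
2 measures = 2 × 420000 / 179 = 840000 / 179
= 4692.7 ms


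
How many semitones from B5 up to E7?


Working:
Absolute semitone position = octave×12 + chromatic position
B5: 5×12 + 11 = 71
E7: 7×12 + 4 = 88
Difference = 88 - 71 = 17
= 17 semitones


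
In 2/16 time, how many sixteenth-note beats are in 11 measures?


Time signature 2/16: the bottom number 16 means the sixteenth note gets one count
The top number 2 means 2 sixteenth-note beats per measure
Total = 2 × 11 measures
= 22 sixteenth-note beats


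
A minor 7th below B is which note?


A 7th spans 7 letter names, so from B we land on C
A minor 7th = 10 semitones below B
Spell C at that pitch: C#
= C#


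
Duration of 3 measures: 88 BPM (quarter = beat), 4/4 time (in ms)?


Working:
Quarter-note beat duration = 60000 / 88 ms
Beats per measure (4/4) = 4
One measure = 4 × 60000 / 88 = 240000 / 88 ms
3 measures = 3 × 240000 / 88 = 720000 / 88
= 8181.8 ms


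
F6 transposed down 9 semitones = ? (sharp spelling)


Let's work it out.
F6: chromatic position 5 in octave 6 → absolute = 6×12 + 5 = 77
Transpose down 9: 77 - 9 = 68
68 = 5×12 + 8 → G# in octave 5
Result = G#5


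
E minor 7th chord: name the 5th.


Let's work it out.
Minor 7th chord = root + minor 3rd + perfect 5th + minor 7th
Seventh chords stack in thirds, so the letter names are E-G-B-D
Root: E
Minor 3rd above E: G
Perfect 5th above E: B
Minor 7th above E: D
The 5th = B


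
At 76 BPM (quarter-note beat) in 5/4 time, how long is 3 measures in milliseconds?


Reasoning:
Quarter-note beat duration = 60000 / 76 ms
Beats per measure (5/4) = 5
One measure = 5 × 60000 / 76 = 300000 / 76 ms
3 measures = 3 × 300000 / 76 = 900000 / 76
= 11842.1 ms


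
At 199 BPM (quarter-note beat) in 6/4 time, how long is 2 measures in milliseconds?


Let's work it out.
Quarter-note beat duration = 60000 / 199 ms
Beats per measure (6/4) = 6
One measure = 6 × 60000 / 199 = 360000 / 199 ms
2 measures = 2 × 360000 / 199 = 720000 / 199
= 3618.1 ms


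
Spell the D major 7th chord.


Major 7th chord = root + major 3rd + perfect 5th + major 7th
Seventh chords stack in thirds, so the letter names are D-F-A-C
Root: D
Major 3rd above D: F#
Perfect 5th above D: A
Major 7th above D: C#
Chord = D F# A C#


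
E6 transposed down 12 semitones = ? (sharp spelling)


Working:
E6: chromatic position 4 in octave 6 → absolute = 6×12 + 4 = 76
Transpose down 12: 76 - 12 = 64
64 = 5×12 + 4 → E in octave 5
Result = E5


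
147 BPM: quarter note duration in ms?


Let's work it out.
One quarter-note beat = 60000 / BPM = 60000 / 147 ms
Duration = 60000 / 147
= 408.2 ms


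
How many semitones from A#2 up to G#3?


Solution.
Absolute semitone position = octave×12 + chromatic position
A#2: 2×12 + 10 = 34
G#3: 3×12 + 8 = 44
Difference = 44 - 34 = 10
= 10 semitones


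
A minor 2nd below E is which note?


A 2nd spans 2 letter names, so from E we land on D
A minor 2nd = 1 semitone below E
Spell D at that pitch: D#
= D#


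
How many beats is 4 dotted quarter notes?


Base quarter note = 1 beat
Dot 1 adds half the previous value: +1/2
One dotted quarter = 1 + 1/2 = 3/2
4 of them = 4 × 3/2 = 6
= 6 beats


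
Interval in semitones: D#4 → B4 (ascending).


Reasoning:
Absolute semitone position = octave×12 + chromatic position
D#4: 4×12 + 3 = 51
B4: 4×12 + 11 = 59
Difference = 59 - 51 = 8
= 8 semitones


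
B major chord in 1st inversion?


Solution.
Root position: B D# F#
1st inversion: move root up an octave
Bass note: D#
Notes (bottom to top) = D# F# B


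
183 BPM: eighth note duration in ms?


Let's work it out.
One quarter-note beat = 60000 / BPM = 60000 / 183 ms
Eighth note = 1/2 × quarter note
Duration = 1/2 × 60000 / 183 = 30000 / 183
= 163.9 ms


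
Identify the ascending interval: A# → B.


Solution.
Letter names: A → B spans 2 letter names → a 2nd
Semitones: A# → B = 1 half-step
A 2nd of 1 semitone is a minor 2nd
= minor 2nd


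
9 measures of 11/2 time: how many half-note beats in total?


Let's work it out.
Time signature 11/2: the bottom number 2 means the half note gets one count
The top number 11 means 11 half-note beats per measure
Total = 11 × 9 measures
= 99 half-note beats


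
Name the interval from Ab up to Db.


Solution.
Letter names: A → D spans 4 letter names → a 4th
Semitones: Ab → Db = 5 half-steps
A 4th of 5 semitones is a perfect 4th
= perfect 4th


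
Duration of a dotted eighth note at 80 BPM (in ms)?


One quarter-note beat = 60000 / BPM = 60000 / 80 ms
Dotted eighth note = 3/4 × quarter note
Duration = 3/4 × 60000 / 80 = 45000 / 80
= 562.5 ms


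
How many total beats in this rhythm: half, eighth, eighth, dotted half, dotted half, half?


Reasoning:
Beat values:
  half = 2 beats
  eighth = 0.5 beats
  eighth = 0.5 beats
  dotted half = 3 beats
  dotted half = 3 beats
  half = 2 beats
Sum = 2 + 0.5 + 0.5 + 3 + 3 + 2
= 11 beats


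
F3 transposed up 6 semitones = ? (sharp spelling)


Let's work it out.
F3: chromatic position 5 in octave 3 → absolute = 3×12 + 5 = 41
Transpose up 6: 41 + 6 = 47
47 = 3×12 + 11 → B in octave 3
Result = B3


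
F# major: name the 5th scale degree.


Working:
Major scale pattern: W-W-H-W-W-W-H (2-2-1-2-2-2-1 semitones)
Starting from F#:
  F# + 2 semitones → G#
  G# + 2 semitones → A#
  A# + 1 semitone → B
  B + 2 semitones → C#
  C# + 2 semitones → D#
  D# + 2 semitones → E#
  E# + 1 semitone → F#
Scale: F# G# A# B C# D# E#
Degree 5 = C#


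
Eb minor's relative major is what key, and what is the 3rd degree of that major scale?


Reasoning:
The relative major shares the key signature and is a minor 3rd above the minor tonic
A minor 3rd above Eb is Gb
→ relative major of Eb minor is Gb major
Gb major scale: Gb Ab Bb Cb Db Eb F
= Gb major; 3rd degree = Bb


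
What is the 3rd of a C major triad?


Major triad = root + major 3rd (4 semitones) + perfect 5th (7 semitones)
A triad on C stacks thirds, so the chord tones use letter names C-E-G
Root: C
Major 3rd above C: E
Perfect 5th above C: G
The 3rd = E


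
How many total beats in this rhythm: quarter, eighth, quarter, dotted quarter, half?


Beat values:
  quarter = 1 beat
  eighth = 0.5 beats
  quarter = 1 beat
  dotted quarter = 1.5 beats
  half = 2 beats
Sum = 1 + 0.5 + 1 + 1.5 + 2
= 6 beats
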